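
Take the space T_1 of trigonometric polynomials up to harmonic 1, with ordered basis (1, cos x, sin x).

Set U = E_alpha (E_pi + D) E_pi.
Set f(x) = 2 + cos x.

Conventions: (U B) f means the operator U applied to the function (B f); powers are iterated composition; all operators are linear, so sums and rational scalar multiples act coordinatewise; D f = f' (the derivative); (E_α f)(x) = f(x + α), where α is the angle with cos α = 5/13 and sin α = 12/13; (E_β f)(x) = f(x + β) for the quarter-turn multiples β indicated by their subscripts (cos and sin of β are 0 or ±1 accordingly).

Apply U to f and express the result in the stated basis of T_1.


the result is g(x) = 2 + (17/13)cos x - (7/13)sin x

E_pi f = 2 - cos x
E_pi E_pi f = 2 + cos x
D E_pi f = sin x
(E_pi + D) E_pi f = 2 + cos x + sin x
E_alpha (E_pi + D) E_pi f = 2 + (17/13)cos x - (7/13)sin x


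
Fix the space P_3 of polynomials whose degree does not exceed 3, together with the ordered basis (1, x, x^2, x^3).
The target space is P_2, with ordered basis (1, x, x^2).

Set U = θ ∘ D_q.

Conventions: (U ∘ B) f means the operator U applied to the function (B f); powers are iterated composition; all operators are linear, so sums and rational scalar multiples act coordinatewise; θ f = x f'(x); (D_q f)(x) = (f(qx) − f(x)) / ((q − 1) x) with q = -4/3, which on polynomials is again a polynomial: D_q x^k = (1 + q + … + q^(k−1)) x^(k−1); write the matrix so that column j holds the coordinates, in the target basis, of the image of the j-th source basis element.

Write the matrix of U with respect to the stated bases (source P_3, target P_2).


image of 1: 0
image of x: 0
image of x^2: -(1/3)x
image of x^3: (26/9)x^2
each image's coordinates form column j of the matrix

the matrix is [[0, 0, 0, 0]; [0, 0, -1/3, 0]; [0, 0, 0, 26/9]] (rows listed top to bottom)


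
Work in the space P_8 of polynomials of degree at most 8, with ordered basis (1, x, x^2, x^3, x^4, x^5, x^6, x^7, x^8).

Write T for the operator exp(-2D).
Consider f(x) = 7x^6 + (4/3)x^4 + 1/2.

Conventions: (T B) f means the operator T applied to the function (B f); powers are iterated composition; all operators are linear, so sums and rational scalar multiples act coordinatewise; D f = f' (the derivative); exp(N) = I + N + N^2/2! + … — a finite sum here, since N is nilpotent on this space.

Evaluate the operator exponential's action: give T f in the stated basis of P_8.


order-1 term: -84x^5 - (32/3)x^3
order-2 term: 420x^4 + 32x^2
order-3 term: -1120x^3 - (128/3)x
order-4 term: 1680x^2 + 64/3
order-5 term: -1344x
order-6 term: 448
the series for exp(-2D) f terminates at order 6
exp(-2D) f = 7x^6 - 84x^5 + (1264/3)x^4 - (3392/3)x^3 + 1712x^2 - (4160/3)x + 2819/6

the image equals g(x) = 7x^6 - 84x^5 + (1264/3)x^4 - (3392/3)x^3 + 1712x^2 - (4160/3)x + 2819/6


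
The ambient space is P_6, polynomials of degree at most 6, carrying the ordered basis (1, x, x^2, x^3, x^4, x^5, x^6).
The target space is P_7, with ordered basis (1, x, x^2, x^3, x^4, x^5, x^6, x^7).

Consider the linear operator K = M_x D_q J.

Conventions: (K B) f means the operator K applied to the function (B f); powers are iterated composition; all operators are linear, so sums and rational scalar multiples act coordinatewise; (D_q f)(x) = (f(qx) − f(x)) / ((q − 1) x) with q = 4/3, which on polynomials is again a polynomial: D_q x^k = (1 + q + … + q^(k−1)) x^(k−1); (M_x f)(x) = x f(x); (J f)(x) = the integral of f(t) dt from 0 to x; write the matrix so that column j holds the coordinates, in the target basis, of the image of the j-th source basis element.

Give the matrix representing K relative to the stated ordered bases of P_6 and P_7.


the matrix is [[0, 0, 0, 0, 0, 0, 0]; [1, 0, 0, 0, 0, 0, 0]; [0, 7/6, 0, 0, 0, 0, 0]; [0, 0, 37/27, 0, 0, 0, 0]; [0, 0, 0, 175/108, 0, 0, 0]; [0, 0, 0, 0, 781/405, 0, 0]; [0, 0, 0, 0, 0, 3367/1458, 0]; [0, 0, 0, 0, 0, 0, 14197/5103]] (rows listed top to bottom)

image of 1: x
image of x: (7/6)x^2
image of x^2: (37/27)x^3
image of x^3: (175/108)x^4
image of x^4: (781/405)x^5
image of x^5: (3367/1458)x^6
image of x^6: (14197/5103)x^7
each image's coordinates form column j of the matrix


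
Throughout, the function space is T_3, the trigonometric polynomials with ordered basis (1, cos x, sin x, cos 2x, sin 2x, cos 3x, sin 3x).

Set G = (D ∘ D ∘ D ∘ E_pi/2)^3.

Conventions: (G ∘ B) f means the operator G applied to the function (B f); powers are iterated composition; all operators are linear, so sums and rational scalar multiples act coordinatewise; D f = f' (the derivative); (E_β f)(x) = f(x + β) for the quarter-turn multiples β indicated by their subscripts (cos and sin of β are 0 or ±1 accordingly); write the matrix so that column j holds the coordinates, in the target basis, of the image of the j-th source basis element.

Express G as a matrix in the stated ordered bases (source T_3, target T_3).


image of 1: 0
image of cos x: cos x
image of sin x: sin x
image of cos 2x: 512sin 2x
image of sin 2x: -512cos 2x
image of cos 3x: -19683cos 3x
image of sin 3x: -19683sin 3x
each image's coordinates form column j of the matrix

the matrix is [[0, 0, 0, 0, 0, 0, 0]; [0, 1, 0, 0, 0, 0, 0]; [0, 0, 1, 0, 0, 0, 0]; [0, 0, 0, 0, -512, 0, 0]; [0, 0, 0, 512, 0, 0, 0]; [0, 0, 0, 0, 0, -19683, 0]; [0, 0, 0, 0, 0, 0, -19683]] (rows listed top to bottom)


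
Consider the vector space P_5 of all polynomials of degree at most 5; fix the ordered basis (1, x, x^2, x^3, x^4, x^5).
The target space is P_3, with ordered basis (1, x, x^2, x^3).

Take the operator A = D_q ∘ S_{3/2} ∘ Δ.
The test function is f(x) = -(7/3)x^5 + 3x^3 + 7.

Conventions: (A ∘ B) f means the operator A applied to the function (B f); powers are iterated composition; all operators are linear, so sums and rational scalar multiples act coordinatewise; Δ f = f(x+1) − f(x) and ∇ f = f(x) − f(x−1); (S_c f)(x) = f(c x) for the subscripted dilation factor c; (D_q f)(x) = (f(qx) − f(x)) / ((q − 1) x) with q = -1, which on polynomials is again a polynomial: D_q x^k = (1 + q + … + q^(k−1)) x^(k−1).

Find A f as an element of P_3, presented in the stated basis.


Δ f = -(35/3)x^4 - (70/3)x^3 - (43/3)x^2 - (8/3)x + 2/3
S_{3/2} Δ f = -(945/16)x^4 - (315/4)x^3 - (129/4)x^2 - 4x + 2/3
D_q S_{3/2} Δ f = -(315/4)x^2 - 4

g(x) = -(315/4)x^2 - 4


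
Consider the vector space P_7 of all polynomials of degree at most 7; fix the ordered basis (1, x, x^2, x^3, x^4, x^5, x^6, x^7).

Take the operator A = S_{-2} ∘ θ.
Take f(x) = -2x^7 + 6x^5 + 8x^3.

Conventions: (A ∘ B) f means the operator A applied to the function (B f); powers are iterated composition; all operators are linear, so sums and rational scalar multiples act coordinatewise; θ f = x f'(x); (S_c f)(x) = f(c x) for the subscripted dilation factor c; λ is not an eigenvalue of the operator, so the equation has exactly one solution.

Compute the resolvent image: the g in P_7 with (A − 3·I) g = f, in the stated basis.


the result is g(x) = (2/899)x^7 - (6/163)x^5 - (8/27)x^3

write g with unknown coordinates in the stated basis and equate coefficients in (A − 3·I) g = f
solving from the highest basis element down gives g = (2/899)x^7 - (6/163)x^5 - (8/27)x^3
check: A g = -(1792/899)x^7 + (960/163)x^5 + (64/9)x^3
so A g − 3·g = -2x^7 + 6x^5 + 8x^3 = f ✓


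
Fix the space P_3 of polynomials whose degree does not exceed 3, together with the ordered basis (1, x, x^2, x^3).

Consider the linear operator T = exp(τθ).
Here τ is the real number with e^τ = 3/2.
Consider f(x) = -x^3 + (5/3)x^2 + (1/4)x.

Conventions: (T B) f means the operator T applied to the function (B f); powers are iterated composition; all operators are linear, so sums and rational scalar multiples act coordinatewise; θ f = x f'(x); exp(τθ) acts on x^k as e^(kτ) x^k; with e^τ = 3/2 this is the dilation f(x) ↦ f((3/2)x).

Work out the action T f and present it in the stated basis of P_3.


g(x) = -(27/8)x^3 + (15/4)x^2 + (3/8)x

exp(τθ) x^k = e^(kτ) x^k; with e^τ = 3/2 this sends x^k to (3/2)^k x^k
x ↦ 3/2 x
x^2 ↦ 9/4 x^2
x^3 ↦ 27/8 x^3
applying this coordinatewise to f: exp(τθ) f = -(27/8)x^3 + (15/4)x^2 + (3/8)x


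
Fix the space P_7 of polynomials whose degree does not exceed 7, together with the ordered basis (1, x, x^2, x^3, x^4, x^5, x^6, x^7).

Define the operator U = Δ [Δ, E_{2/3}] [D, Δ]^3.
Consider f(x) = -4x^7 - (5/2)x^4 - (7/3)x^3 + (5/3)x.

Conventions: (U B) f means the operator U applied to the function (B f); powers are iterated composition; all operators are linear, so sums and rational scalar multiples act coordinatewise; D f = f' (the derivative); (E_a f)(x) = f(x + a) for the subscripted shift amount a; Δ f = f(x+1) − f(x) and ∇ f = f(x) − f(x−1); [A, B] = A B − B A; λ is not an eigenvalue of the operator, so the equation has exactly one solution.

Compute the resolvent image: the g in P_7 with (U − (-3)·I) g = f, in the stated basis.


write g with unknown coordinates in the stated basis and equate coefficients in (U − (-3)·I) g = f
solving from the highest basis element down gives g = -(4/3)x^7 - (5/6)x^4 - (7/9)x^3 + (5/9)x
check: U g = 0
so U g − (-3)·g = -4x^7 - (5/2)x^4 - (7/3)x^3 + (5/3)x = f ✓

the image equals g(x) = -(4/3)x^7 - (5/6)x^4 - (7/9)x^3 + (5/9)x


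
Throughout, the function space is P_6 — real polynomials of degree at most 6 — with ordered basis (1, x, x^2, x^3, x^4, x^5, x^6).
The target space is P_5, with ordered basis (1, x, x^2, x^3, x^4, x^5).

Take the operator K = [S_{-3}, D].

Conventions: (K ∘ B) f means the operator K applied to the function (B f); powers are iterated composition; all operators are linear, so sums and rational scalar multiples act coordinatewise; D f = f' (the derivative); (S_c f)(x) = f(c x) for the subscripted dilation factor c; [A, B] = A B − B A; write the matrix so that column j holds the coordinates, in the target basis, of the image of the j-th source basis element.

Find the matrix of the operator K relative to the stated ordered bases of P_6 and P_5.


image of 1: 0
image of x: 4
image of x^2: -24x
image of x^3: 108x^2
image of x^4: -432x^3
image of x^5: 1620x^4
image of x^6: -5832x^5
each image's coordinates form column j of the matrix

the matrix is [[0, 4, 0, 0, 0, 0, 0]; [0, 0, -24, 0, 0, 0, 0]; [0, 0, 0, 108, 0, 0, 0]; [0, 0, 0, 0, -432, 0, 0]; [0, 0, 0, 0, 0, 1620, 0]; [0, 0, 0, 0, 0, 0, -5832]] (rows listed top to bottom)


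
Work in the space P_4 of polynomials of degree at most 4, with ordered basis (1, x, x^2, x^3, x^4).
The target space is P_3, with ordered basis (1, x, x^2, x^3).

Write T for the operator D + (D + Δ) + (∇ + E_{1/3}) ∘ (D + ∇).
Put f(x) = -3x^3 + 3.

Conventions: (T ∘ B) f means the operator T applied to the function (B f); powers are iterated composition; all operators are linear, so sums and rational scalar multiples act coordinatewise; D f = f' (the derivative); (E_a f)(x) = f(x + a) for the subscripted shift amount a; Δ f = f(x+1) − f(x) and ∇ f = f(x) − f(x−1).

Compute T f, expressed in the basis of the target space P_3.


the image equals g(x) = -45x^2 - 48x + 22

D f = -9x^2
D f = -9x^2
Δ f = -9x^2 - 9x - 3
(D + Δ) f = -18x^2 - 9x - 3
D f = -9x^2
∇ f = -9x^2 + 9x - 3
(D + ∇) f = -18x^2 + 9x - 3
∇ (D + ∇) f = -36x + 27
E_{1/3} (D + ∇) f = -18x^2 - 3x - 2
(∇ + E_{1/3}) (D + ∇) f = -18x^2 - 39x + 25
(D + (D + Δ) + (∇ + E_{1/3}) ∘ (D + ∇)) f = -45x^2 - 48x + 22


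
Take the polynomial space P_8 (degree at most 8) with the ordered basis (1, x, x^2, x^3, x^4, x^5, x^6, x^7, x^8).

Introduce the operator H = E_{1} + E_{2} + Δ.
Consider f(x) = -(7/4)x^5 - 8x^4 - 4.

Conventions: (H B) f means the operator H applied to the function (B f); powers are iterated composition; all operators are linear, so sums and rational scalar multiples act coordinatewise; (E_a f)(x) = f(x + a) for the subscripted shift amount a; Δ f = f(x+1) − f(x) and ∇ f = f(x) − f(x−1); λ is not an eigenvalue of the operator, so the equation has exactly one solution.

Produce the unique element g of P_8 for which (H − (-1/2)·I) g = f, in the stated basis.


write g with unknown coordinates in the stated basis and equate coefficients in (H − (-1/2)·I) g = f
solving from the highest basis element down gives g = -(7/10)x^5 + (12/5)x^4 + (36/25)x^3 - (1684/125)x^2 + (12214/625)x - 43922/3125
check: H g = -(7/5)x^5 - (46/5)x^4 - (18/25)x^3 + (842/125)x^2 - (6107/625)x + 9461/3125
so H g − (-1/2)·g = -(7/4)x^5 - 8x^4 - 4 = f ✓

g(x) = -(7/10)x^5 + (12/5)x^4 + (36/25)x^3 - (1684/125)x^2 + (12214/625)x - 43922/3125


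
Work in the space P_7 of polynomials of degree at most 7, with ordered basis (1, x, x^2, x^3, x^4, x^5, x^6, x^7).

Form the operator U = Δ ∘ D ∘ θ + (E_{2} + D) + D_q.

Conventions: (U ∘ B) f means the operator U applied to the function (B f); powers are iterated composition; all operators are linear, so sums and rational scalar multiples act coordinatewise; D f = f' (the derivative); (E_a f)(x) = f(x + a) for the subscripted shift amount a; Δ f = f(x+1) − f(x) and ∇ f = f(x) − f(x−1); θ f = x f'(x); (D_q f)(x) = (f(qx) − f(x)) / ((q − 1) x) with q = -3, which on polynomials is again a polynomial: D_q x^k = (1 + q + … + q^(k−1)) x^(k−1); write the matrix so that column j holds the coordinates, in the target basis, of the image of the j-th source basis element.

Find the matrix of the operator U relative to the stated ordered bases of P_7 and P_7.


image of 1: 1
image of x: x + 4
image of x^2: x^2 + 4x + 8
image of x^3: x^3 + 16x^2 + 30x + 17
image of x^4: x^4 - 8x^3 + 72x^2 + 80x + 32
image of x^5: x^5 + 76x^4 + 140x^3 + 230x^2 + 180x + 57
image of x^6: x^6 - 164x^5 + 240x^4 + 520x^3 + 600x^2 + 372x + 100
image of x^7: x^7 + 568x^6 + 378x^5 + 1015x^4 + 1540x^3 + 1407x^2 + 742x + 177
each image's coordinates form column j of the matrix

the matrix is [[1, 4, 8, 17, 32, 57, 100, 177]; [0, 1, 4, 30, 80, 180, 372, 742]; [0, 0, 1, 16, 72, 230, 600, 1407]; [0, 0, 0, 1, -8, 140, 520, 1540]; [0, 0, 0, 0, 1, 76, 240, 1015]; [0, 0, 0, 0, 0, 1, -164, 378]; [0, 0, 0, 0, 0, 0, 1, 568]; [0, 0, 0, 0, 0, 0, 0, 1]] (rows listed top to bottom)


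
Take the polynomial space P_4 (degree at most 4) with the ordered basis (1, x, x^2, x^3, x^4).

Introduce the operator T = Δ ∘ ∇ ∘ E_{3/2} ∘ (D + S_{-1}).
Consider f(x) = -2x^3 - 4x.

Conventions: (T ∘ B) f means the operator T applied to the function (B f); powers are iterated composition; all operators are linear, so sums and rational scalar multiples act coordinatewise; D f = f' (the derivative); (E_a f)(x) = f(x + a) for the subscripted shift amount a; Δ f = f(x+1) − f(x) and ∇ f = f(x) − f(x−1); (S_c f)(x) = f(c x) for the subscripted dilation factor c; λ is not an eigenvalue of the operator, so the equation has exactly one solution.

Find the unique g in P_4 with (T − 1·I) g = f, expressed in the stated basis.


write g with unknown coordinates in the stated basis and equate coefficients in (T − 1·I) g = f
solving from the highest basis element down gives g = 2x^3 - 8x - 6
check: T g = -12x - 6
so T g − 1·g = -2x^3 - 4x = f ✓

the image equals g(x) = 2x^3 - 8x - 6


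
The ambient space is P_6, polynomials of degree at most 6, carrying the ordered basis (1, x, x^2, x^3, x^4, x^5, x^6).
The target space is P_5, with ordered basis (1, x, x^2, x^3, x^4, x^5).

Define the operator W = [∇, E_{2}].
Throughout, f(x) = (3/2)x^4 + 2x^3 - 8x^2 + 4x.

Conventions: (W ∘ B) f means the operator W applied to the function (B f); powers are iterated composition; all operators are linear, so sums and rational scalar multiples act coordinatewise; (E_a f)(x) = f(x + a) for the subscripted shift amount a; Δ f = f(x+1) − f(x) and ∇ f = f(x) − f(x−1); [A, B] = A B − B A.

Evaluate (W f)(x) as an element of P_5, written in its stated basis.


E_{2} f = (3/2)x^4 + 14x^3 + 40x^2 + 44x + 16
∇ E_{2} f = 6x^3 + 33x^2 + 44x + 33/2
∇ f = 6x^3 - 3x^2 - 16x + 25/2
E_{2} ∇ f = 6x^3 + 33x^2 + 44x + 33/2
[∇, E_{2}] f = 0

the image equals g(x) = 0


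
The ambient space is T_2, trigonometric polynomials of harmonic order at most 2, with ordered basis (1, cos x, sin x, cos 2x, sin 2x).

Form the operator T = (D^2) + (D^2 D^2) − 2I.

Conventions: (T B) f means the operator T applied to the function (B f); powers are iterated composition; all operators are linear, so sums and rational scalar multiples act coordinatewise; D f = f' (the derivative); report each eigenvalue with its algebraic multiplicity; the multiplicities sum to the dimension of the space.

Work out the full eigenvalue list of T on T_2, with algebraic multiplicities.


image of 1: -2
image of cos x: -2cos x
image of sin x: -2sin x
image of cos 2x: 10cos 2x
image of sin 2x: 10sin 2x
the matrix is diagonal; its diagonal is (-2, -2, -2, 10, 10)
for a triangular matrix the eigenvalues are the diagonal entries, with algebraic multiplicity their repetition count

λ = -2 (multiplicity 3), λ = 10 (multiplicity 2)


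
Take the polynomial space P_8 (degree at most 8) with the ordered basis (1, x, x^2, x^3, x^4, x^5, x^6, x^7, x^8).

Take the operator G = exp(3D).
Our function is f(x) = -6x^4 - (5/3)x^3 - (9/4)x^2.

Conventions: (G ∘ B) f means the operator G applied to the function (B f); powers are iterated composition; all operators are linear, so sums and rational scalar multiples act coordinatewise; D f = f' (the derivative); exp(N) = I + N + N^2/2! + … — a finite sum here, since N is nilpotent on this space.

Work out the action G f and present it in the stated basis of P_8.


order-1 term: -72x^3 - 15x^2 - (27/2)x
order-2 term: -324x^2 - 45x - 81/4
order-3 term: -648x - 45
order-4 term: -486
the series for exp(3D) f terminates at order 4
exp(3D) f = -6x^4 - (221/3)x^3 - (1365/4)x^2 - (1413/2)x - 2205/4

the result is g(x) = -6x^4 - (221/3)x^3 - (1365/4)x^2 - (1413/2)x - 2205/4


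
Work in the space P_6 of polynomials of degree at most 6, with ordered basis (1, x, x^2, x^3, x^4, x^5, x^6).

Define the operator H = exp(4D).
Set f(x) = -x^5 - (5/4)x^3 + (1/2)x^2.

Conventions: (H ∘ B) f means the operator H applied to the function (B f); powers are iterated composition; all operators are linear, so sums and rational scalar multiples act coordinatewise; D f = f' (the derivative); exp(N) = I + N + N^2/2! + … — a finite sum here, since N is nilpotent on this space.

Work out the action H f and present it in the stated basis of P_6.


order-1 term: -20x^4 - 15x^2 + 4x
order-2 term: -160x^3 - 60x + 8
order-3 term: -640x^2 - 80
order-4 term: -1280x
order-5 term: -1024
the series for exp(4D) f terminates at order 5
exp(4D) f = -x^5 - 20x^4 - (645/4)x^3 - (1309/2)x^2 - 1336x - 1096

the image equals g(x) = -x^5 - 20x^4 - (645/4)x^3 - (1309/2)x^2 - 1336x - 1096


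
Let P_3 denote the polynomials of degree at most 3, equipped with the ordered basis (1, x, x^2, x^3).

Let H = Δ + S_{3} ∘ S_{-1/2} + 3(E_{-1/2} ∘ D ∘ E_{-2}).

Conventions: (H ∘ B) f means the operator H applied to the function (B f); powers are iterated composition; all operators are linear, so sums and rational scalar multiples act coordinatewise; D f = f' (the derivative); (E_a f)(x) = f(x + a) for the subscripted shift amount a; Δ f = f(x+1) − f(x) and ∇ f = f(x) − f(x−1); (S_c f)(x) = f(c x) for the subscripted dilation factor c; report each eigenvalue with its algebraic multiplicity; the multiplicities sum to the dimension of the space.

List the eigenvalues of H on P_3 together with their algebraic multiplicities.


λ = -27/8 (multiplicity 1), λ = -3/2 (multiplicity 1), λ = 1 (multiplicity 1), λ = 9/4 (multiplicity 1)

image of 1: 1
image of x: -(3/2)x + 4
image of x^2: (9/4)x^2 + 8x - 14
image of x^3: -(27/8)x^3 + 12x^2 - 42x + 229/4
the matrix is upper triangular; its diagonal is (1, -3/2, 9/4, -27/8)
for a triangular matrix the eigenvalues are the diagonal entries, with algebraic multiplicity their repetition count


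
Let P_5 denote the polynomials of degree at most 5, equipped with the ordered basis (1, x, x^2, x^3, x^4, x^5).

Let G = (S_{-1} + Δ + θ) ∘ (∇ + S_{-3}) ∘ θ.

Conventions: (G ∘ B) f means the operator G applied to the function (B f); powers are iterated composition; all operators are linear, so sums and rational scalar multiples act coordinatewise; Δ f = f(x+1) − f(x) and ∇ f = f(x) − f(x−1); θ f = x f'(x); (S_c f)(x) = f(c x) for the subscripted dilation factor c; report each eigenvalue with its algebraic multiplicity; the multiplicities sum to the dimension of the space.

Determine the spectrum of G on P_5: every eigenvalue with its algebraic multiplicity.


λ = -4860 (multiplicity 1), λ = -162 (multiplicity 1), λ = 0 (multiplicity 2), λ = 54 (multiplicity 1), λ = 1620 (multiplicity 1)

image of 1: 0
image of x: -2
image of x^2: 54x^2 + 36x + 20
image of x^3: -162x^3 - 216x^2 - 225x - 78
image of x^4: 1620x^4 + 1328x^3 + 1920x^2 + 1296x + 328
image of x^5: -4860x^5 - 5950x^4 - 12150x^3 - 12000x^2 - 6025x - 1210
the matrix is upper triangular; its diagonal is (0, 0, 54, -162, 1620, -4860)
for a triangular matrix the eigenvalues are the diagonal entries, with algebraic multiplicity their repetition count


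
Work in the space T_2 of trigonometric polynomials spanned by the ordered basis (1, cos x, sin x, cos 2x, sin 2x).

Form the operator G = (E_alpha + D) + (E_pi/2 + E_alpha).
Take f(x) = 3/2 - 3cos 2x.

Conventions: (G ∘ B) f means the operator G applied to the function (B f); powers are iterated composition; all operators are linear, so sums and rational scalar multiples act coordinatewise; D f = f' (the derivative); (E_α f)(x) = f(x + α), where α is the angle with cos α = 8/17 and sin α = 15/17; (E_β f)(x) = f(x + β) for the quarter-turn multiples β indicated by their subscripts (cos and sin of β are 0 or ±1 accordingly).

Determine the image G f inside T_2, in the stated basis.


E_alpha f = 3/2 + (483/289)cos 2x + (720/289)sin 2x
D f = 6sin 2x
(E_alpha + D) f = 3/2 + (483/289)cos 2x + (2454/289)sin 2x
E_pi/2 f = 3/2 + 3cos 2x
E_alpha f = 3/2 + (483/289)cos 2x + (720/289)sin 2x
(E_pi/2 + E_alpha) f = 3 + (1350/289)cos 2x + (720/289)sin 2x
((E_alpha + D) + (E_pi/2 + E_alpha)) f = 9/2 + (1833/289)cos 2x + (3174/289)sin 2x

the result is g(x) = 9/2 + (1833/289)cos 2x + (3174/289)sin 2x


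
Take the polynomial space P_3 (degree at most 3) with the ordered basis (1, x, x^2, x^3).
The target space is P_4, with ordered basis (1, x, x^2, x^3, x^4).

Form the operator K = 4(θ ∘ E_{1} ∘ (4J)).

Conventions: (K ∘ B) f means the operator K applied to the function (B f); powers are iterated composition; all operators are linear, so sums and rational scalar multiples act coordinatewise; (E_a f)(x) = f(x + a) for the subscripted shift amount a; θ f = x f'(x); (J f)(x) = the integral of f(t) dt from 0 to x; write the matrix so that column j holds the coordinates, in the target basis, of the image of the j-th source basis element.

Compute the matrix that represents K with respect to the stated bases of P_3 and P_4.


image of 1: 16x
image of x: 16x^2 + 16x
image of x^2: 16x^3 + 32x^2 + 16x
image of x^3: 16x^4 + 48x^3 + 48x^2 + 16x
each image's coordinates form column j of the matrix

the matrix is [[0, 0, 0, 0]; [16, 16, 16, 16]; [0, 16, 32, 48]; [0, 0, 16, 48]; [0, 0, 0, 16]] (rows listed top to bottom)


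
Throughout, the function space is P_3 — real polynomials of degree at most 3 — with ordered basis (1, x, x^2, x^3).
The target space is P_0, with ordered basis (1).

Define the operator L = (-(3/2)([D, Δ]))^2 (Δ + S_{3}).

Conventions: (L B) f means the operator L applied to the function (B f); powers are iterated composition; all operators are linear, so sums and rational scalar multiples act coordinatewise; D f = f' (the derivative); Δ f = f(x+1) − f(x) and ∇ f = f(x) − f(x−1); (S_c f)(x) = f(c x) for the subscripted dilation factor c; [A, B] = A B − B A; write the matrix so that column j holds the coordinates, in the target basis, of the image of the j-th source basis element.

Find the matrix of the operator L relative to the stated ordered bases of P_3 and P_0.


the matrix is [[0, 0, 0, 0]] (rows listed top to bottom)

image of 1: 0
image of x: 0
image of x^2: 0
image of x^3: 0
each image's coordinates form column j of the matrix


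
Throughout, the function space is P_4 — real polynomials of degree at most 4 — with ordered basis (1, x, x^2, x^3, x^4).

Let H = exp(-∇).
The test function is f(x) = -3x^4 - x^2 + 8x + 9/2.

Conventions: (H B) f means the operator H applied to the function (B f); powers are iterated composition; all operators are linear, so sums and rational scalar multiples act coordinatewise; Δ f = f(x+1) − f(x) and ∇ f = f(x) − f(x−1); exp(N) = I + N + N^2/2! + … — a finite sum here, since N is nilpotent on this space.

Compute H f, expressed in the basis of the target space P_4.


the result is g(x) = -3x^4 + 12x^3 - 37x^2 + 70x - 101/2

order-1 term: 12x^3 - 18x^2 + 14x - 12
order-2 term: -18x^2 + 36x - 22
order-3 term: 12x - 18
order-4 term: -3
the series for exp(-∇) f terminates at order 4
exp(-∇) f = -3x^4 + 12x^3 - 37x^2 + 70x - 101/2


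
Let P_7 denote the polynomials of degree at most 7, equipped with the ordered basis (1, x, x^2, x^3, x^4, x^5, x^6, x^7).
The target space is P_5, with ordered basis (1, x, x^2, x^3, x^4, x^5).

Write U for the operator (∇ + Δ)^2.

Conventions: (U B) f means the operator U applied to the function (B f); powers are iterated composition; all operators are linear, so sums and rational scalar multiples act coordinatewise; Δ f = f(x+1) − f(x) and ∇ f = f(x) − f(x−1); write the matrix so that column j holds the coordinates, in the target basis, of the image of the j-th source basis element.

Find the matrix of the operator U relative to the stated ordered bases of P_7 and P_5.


image of 1: 0
image of x: 0
image of x^2: 8
image of x^3: 24x
image of x^4: 48x^2 + 32
image of x^5: 80x^3 + 160x
image of x^6: 120x^4 + 480x^2 + 128
image of x^7: 168x^5 + 1120x^3 + 896x
each image's coordinates form column j of the matrix

the matrix is [[0, 0, 8, 0, 32, 0, 128, 0]; [0, 0, 0, 24, 0, 160, 0, 896]; [0, 0, 0, 0, 48, 0, 480, 0]; [0, 0, 0, 0, 0, 80, 0, 1120]; [0, 0, 0, 0, 0, 0, 120, 0]; [0, 0, 0, 0, 0, 0, 0, 168]] (rows listed top to bottom)


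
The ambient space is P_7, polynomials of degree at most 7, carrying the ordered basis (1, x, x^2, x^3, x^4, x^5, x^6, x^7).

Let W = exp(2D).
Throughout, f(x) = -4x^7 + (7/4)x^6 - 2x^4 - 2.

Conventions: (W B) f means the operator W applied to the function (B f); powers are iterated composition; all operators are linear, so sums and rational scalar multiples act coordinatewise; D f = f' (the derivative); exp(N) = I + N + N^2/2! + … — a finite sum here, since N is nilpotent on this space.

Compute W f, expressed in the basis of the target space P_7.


order-1 term: -56x^6 + 21x^5 - 16x^3
order-2 term: -336x^5 + 105x^4 - 48x^2
order-3 term: -1120x^4 + 280x^3 - 64x
order-4 term: -2240x^3 + 420x^2 - 32
order-5 term: -2688x^2 + 336x
order-6 term: -1792x + 112
order-7 term: -512
the series for exp(2D) f terminates at order 7
exp(2D) f = -4x^7 - (217/4)x^6 - 315x^5 - 1017x^4 - 1976x^3 - 2316x^2 - 1520x - 434

the result is g(x) = -4x^7 - (217/4)x^6 - 315x^5 - 1017x^4 - 1976x^3 - 2316x^2 - 1520x - 434


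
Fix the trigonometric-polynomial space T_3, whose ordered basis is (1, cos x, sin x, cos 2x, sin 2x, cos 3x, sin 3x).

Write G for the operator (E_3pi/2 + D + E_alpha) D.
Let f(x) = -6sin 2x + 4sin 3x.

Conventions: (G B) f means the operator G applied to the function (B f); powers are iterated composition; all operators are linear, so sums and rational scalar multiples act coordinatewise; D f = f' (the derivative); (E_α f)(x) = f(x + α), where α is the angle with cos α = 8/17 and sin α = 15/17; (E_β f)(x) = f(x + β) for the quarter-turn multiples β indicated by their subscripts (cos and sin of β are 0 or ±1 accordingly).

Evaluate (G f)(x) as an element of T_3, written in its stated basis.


D f = -12cos 2x + 12cos 3x
E_3pi/2 D f = 12cos 2x - 12sin 3x
D D f = 24sin 2x - 36sin 3x
E_alpha D f = (1932/289)cos 2x + (2880/289)sin 2x - (58656/4913)cos 3x + (5940/4913)sin 3x
(E_3pi/2 + D + E_alpha) D f = (5400/289)cos 2x + (9816/289)sin 2x - (58656/4913)cos 3x - (229884/4913)sin 3x

g(x) = (5400/289)cos 2x + (9816/289)sin 2x - (58656/4913)cos 3x - (229884/4913)sin 3x


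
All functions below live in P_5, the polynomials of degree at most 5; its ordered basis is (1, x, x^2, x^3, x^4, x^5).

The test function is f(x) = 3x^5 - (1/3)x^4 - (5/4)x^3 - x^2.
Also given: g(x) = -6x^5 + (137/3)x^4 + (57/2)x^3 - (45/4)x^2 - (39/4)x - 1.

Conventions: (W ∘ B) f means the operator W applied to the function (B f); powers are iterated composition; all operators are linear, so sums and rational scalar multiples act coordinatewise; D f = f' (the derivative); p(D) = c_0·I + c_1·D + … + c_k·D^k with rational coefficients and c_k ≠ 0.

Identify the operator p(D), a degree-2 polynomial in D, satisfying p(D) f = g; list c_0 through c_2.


c_0 = -2, c_1 = 3, c_2 = 1/2

D^0 f = 3x^5 - (1/3)x^4 - (5/4)x^3 - x^2
D^1 f = 15x^4 - (4/3)x^3 - (15/4)x^2 - 2x
D^2 f = 60x^3 - 4x^2 - (15/2)x - 2
matching coefficients of g against c_0 f + c_1 Df + … from the top degree down determines the c_i
solution: c_0 = -2, c_1 = 3, c_2 = 1/2


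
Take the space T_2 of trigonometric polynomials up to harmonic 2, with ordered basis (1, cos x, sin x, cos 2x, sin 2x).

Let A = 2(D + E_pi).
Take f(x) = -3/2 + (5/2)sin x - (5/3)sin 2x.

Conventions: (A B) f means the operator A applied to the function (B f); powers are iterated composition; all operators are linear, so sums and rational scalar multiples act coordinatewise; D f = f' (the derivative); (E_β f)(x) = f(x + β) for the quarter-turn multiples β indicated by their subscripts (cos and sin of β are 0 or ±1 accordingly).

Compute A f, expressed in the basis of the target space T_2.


D f = (5/2)cos x - (10/3)cos 2x
E_pi f = -3/2 - (5/2)sin x - (5/3)sin 2x
(D + E_pi) f = -3/2 + (5/2)cos x - (5/2)sin x - (10/3)cos 2x - (5/3)sin 2x
(2(D + E_pi)) f = -3 + 5cos x - 5sin x - (20/3)cos 2x - (10/3)sin 2x

g(x) = -3 + 5cos x - 5sin x - (20/3)cos 2x - (10/3)sin 2x


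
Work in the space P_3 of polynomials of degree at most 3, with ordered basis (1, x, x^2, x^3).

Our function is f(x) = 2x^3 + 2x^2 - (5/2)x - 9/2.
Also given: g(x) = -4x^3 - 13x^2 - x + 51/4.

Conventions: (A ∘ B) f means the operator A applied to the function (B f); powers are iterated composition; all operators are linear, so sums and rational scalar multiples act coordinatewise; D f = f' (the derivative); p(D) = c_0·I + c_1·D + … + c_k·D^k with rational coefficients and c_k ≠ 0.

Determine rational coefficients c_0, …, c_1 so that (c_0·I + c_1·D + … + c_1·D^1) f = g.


c_0 = -2, c_1 = -3/2

D^0 f = 2x^3 + 2x^2 - (5/2)x - 9/2
D^1 f = 6x^2 + 4x - 5/2
matching coefficients of g against c_0 f + c_1 Df + … from the top degree down determines the c_i
solution: c_0 = -2, c_1 = -3/2


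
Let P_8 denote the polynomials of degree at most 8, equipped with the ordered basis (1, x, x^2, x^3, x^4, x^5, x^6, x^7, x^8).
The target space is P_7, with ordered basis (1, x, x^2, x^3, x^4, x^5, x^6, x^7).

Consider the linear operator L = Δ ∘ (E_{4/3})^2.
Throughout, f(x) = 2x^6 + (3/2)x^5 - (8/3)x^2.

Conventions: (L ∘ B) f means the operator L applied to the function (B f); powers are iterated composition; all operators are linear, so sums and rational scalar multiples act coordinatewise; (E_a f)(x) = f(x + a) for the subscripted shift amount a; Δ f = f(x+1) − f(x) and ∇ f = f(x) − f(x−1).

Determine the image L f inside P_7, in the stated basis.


E_{4/3} f = 2x^6 + (35/2)x^5 + (190/3)x^4 + (3280/27)x^3 + (3448/27)x^2 + (5440/81)x + 9344/729
E_{4/3} E_{4/3} f = 2x^6 + (67/2)x^5 + (700/3)x^4 + (23360/27)x^3 + (48568/27)x^2 + (160640/81)x + 657920/729
Δ (E_{4/3})^2 f = 12x^5 + (395/2)x^4 + (3925/3)x^3 + (39245/9)x^2 + (394525/54)x + 796399/162

the image equals g(x) = 12x^5 + (395/2)x^4 + (3925/3)x^3 + (39245/9)x^2 + (394525/54)x + 796399/162


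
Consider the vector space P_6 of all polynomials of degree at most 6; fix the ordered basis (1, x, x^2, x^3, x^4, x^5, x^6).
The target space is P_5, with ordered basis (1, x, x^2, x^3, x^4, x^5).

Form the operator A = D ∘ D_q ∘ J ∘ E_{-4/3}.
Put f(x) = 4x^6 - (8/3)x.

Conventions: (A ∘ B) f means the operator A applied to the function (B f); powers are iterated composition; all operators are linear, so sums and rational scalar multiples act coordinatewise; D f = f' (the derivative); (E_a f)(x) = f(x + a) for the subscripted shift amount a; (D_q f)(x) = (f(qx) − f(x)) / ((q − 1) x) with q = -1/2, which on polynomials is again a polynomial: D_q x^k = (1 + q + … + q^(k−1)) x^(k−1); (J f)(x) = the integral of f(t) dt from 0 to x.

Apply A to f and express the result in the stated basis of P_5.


E_{-4/3} f = 4x^6 - 32x^5 + (320/3)x^4 - (5120/27)x^3 + (5120/27)x^2 - (8408/81)x + 18976/729
J E_{-4/3} f = (4/7)x^7 - (16/3)x^6 + (64/3)x^5 - (1280/27)x^4 + (5120/81)x^3 - (4204/81)x^2 + (18976/729)x
D_q J E_{-4/3} f = (43/112)x^6 - (7/2)x^5 + (44/3)x^4 - (800/27)x^3 + (1280/27)x^2 - (2102/81)x + 18976/729
D (D_q ∘ J ∘ E_{-4/3}) f = (129/56)x^5 - (35/2)x^4 + (176/3)x^3 - (800/9)x^2 + (2560/27)x - 2102/81

g(x) = (129/56)x^5 - (35/2)x^4 + (176/3)x^3 - (800/9)x^2 + (2560/27)x - 2102/81


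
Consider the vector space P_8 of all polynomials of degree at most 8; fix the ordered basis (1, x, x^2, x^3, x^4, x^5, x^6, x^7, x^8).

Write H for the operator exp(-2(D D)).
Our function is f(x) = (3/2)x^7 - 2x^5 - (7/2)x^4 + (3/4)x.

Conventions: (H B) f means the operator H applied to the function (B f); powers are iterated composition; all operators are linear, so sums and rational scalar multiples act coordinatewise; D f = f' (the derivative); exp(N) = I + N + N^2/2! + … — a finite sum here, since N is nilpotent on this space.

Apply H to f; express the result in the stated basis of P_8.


order-1 term: -126x^5 + 80x^3 + 84x^2
order-2 term: 2520x^3 - 480x - 168
order-3 term: -10080x
the series for exp(-2(D D)) f terminates at order 3
exp(-2(D D)) f = (3/2)x^7 - 128x^5 - (7/2)x^4 + 2600x^3 + 84x^2 - (42237/4)x - 168

the result is g(x) = (3/2)x^7 - 128x^5 - (7/2)x^4 + 2600x^3 + 84x^2 - (42237/4)x - 168


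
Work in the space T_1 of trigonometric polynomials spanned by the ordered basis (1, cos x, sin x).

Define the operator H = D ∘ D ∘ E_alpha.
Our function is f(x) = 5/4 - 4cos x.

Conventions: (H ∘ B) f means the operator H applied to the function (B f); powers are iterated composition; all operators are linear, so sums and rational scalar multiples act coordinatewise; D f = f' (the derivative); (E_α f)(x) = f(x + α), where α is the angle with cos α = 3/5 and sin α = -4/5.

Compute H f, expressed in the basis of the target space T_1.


the result is g(x) = (12/5)cos x + (16/5)sin x

E_alpha f = 5/4 - (12/5)cos x - (16/5)sin x
D E_alpha f = -(16/5)cos x + (12/5)sin x
D D E_alpha f = (12/5)cos x + (16/5)sin x


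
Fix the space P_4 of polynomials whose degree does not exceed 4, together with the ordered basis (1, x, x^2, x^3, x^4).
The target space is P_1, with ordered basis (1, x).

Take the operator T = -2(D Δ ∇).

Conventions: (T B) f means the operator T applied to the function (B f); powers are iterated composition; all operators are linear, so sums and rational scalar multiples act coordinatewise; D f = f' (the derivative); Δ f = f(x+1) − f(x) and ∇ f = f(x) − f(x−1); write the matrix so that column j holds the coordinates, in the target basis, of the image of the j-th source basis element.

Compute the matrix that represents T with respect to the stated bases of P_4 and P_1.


image of 1: 0
image of x: 0
image of x^2: 0
image of x^3: -12
image of x^4: -48x
each image's coordinates form column j of the matrix

the matrix is [[0, 0, 0, -12, 0]; [0, 0, 0, 0, -48]] (rows listed top to bottom)


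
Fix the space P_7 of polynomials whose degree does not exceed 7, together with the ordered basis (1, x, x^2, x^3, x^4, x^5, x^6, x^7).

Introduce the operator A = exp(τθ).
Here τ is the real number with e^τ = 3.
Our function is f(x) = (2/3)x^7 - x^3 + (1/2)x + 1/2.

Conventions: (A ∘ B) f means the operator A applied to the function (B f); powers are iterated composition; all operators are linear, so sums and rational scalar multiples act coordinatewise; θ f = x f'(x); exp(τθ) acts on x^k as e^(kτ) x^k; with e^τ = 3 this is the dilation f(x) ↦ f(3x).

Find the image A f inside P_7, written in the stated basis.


g(x) = 1458x^7 - 27x^3 + (3/2)x + 1/2

exp(τθ) x^k = e^(kτ) x^k; with e^τ = 3 this sends x^k to 3^k x^k
x ↦ 3 x
x^3 ↦ 27 x^3
x^7 ↦ 2187 x^7
applying this coordinatewise to f: exp(τθ) f = 1458x^7 - 27x^3 + (3/2)x + 1/2


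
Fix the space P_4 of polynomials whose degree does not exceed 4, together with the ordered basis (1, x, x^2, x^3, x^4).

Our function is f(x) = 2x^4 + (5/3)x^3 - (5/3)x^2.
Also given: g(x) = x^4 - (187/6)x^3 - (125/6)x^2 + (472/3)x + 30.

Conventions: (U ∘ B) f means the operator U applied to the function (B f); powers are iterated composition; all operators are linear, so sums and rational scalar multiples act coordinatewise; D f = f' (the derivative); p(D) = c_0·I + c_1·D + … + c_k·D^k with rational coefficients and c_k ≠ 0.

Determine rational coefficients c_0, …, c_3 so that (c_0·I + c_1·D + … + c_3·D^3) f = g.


D^0 f = 2x^4 + (5/3)x^3 - (5/3)x^2
D^1 f = 8x^3 + 5x^2 - (10/3)x
D^2 f = 24x^2 + 10x - 10/3
D^3 f = 48x + 10
matching coefficients of g against c_0 f + c_1 Df + … from the top degree down determines the c_i
solution: c_0 = 1/2, c_1 = -4, c_2 = 0, c_3 = 3

p(D) = (1/2)·I − 4·D + 3·D^3, i.e. c_0 = 1/2, c_1 = -4, c_2 = 0, c_3 = 3


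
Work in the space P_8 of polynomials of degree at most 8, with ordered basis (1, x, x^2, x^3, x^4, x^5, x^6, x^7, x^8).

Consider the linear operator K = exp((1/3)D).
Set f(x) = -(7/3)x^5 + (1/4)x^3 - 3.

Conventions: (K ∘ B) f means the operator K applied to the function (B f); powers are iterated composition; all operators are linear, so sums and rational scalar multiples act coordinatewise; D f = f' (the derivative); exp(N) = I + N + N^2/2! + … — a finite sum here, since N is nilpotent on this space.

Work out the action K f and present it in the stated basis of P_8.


order-1 term: -(35/9)x^4 + (1/4)x^2
order-2 term: -(70/27)x^3 + (1/12)x
order-3 term: -(70/81)x^2 + 1/108
order-4 term: -(35/243)x
order-5 term: -7/729
the series for exp((1/3)D) f terminates at order 5
exp((1/3)D) f = -(7/3)x^5 - (35/9)x^4 - (253/108)x^3 - (199/324)x^2 - (59/972)x - 8749/2916

g(x) = -(7/3)x^5 - (35/9)x^4 - (253/108)x^3 - (199/324)x^2 - (59/972)x - 8749/2916


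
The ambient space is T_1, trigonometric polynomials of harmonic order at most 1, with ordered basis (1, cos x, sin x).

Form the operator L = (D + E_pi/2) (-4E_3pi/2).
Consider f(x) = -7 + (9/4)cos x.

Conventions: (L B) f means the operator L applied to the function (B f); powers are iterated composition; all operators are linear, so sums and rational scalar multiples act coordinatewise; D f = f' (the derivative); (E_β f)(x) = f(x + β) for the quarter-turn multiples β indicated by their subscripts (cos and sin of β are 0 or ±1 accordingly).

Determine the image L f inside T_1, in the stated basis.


g(x) = 28 - 18cos x

E_3pi/2 f = -7 + (9/4)sin x
(-4E_3pi/2) f = 28 - 9sin x
D (-4E_3pi/2) f = -9cos x
E_pi/2 (-4E_3pi/2) f = 28 - 9cos x
(D + E_pi/2) (-4E_3pi/2) f = 28 - 18cos x


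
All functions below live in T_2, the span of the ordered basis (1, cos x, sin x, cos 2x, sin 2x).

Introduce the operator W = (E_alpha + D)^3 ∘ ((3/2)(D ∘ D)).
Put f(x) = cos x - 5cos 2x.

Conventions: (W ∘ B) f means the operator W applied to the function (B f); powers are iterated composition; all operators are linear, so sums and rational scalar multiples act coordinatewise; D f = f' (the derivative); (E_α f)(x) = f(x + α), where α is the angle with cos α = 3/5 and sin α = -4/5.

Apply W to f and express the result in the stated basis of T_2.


the result is g(x) = -(27/125)cos x + (39/125)sin x + (83118/3125)cos 2x + (82524/3125)sin 2x

D f = -sin x + 10sin 2x
D D f = -cos x + 20cos 2x
((3/2)(D ∘ D)) f = -(3/2)cos x + 30cos 2x
E_alpha ((3/2)(D ∘ D)) f = -(9/10)cos x - (6/5)sin x - (42/5)cos 2x + (144/5)sin 2x
D ((3/2)(D ∘ D)) f = (3/2)sin x - 60sin 2x
(E_alpha + D) ((3/2)(D ∘ D)) f = -(9/10)cos x + (3/10)sin x - (42/5)cos 2x - (156/5)sin 2x
E_alpha (E_alpha + D) ((3/2)(D ∘ D)) f = -(39/50)cos x - (27/50)sin x + (4038/125)cos 2x + (84/125)sin 2x
D (E_alpha + D) ((3/2)(D ∘ D)) f = (3/10)cos x + (9/10)sin x - (312/5)cos 2x + (84/5)sin 2x
(E_alpha + D) (E_alpha + D) ((3/2)(D ∘ D)) f = -(12/25)cos x + (9/25)sin x - (3762/125)cos 2x + (2184/125)sin 2x
E_alpha (E_alpha + D) (E_alpha + D) ((3/2)(D ∘ D)) f = -(72/125)cos x - (21/125)sin x - (26082/3125)cos 2x - (105576/3125)sin 2x
D (E_alpha + D) (E_alpha + D) ((3/2)(D ∘ D)) f = (9/25)cos x + (12/25)sin x + (4368/125)cos 2x + (7524/125)sin 2x
(E_alpha + D) (E_alpha + D) (E_alpha + D) ((3/2)(D ∘ D)) f = -(27/125)cos x + (39/125)sin x + (83118/3125)cos 2x + (82524/3125)sin 2x
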